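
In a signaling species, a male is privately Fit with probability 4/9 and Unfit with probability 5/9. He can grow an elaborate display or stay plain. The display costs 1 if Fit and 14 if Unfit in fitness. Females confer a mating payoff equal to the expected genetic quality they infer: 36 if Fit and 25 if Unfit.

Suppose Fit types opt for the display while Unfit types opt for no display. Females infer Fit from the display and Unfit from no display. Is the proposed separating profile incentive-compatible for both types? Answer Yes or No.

Under these beliefs, the display earns mating payoff 36 and no display earns mating payoff 25.
Fit: the display nets 36 − 1 = 35; no display nets 25. Fit prefers the display.
Unfit: the display nets 36 − 14 = 22; no display nets 25. Unfit prefers no display.
Neither type deviates, so the separating profile is an equilibrium.

Yes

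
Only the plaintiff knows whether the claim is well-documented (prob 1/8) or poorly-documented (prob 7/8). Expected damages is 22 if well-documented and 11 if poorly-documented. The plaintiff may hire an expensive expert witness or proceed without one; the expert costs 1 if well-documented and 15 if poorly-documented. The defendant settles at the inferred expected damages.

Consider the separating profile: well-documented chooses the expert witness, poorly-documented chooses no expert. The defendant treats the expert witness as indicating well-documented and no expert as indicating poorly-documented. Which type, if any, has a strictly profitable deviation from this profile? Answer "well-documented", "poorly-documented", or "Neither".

The expert witness pays 22; no expert pays 11.
well-documented: assigned the expert witness, nets 22 − 1 = 21; deviating to no expert nets 11.
poorly-documented: assigned no expert, nets 11; deviating to the expert witness nets 22 − 15 = 7.
Both types strictly prefer their assigned action; no profitable deviation.

Neither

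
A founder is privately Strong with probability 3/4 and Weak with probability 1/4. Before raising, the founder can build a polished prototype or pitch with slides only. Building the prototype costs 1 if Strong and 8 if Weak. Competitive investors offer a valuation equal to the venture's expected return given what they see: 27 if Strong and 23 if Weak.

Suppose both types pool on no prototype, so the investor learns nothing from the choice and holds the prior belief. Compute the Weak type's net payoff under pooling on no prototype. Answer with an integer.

26

Pooled valuation = 3/4·27 + 1/4·23 = 26.
Weak pays no cost for no prototype, so net payoff = 26.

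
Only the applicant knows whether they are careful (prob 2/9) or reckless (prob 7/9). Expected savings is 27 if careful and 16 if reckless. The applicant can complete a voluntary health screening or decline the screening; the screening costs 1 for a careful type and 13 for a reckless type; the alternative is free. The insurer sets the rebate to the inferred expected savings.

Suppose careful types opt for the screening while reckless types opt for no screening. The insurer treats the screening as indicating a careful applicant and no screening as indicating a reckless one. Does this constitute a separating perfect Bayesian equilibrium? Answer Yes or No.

Yes

Under these beliefs, the screening earns rebate 27 and no screening earns rebate 16.
careful: the screening nets 27 − 1 = 26; no screening nets 16. careful prefers the screening.
reckless: the screening nets 27 − 13 = 14; no screening nets 16. reckless prefers no screening.
Neither type deviates, so the separating profile is an equilibrium.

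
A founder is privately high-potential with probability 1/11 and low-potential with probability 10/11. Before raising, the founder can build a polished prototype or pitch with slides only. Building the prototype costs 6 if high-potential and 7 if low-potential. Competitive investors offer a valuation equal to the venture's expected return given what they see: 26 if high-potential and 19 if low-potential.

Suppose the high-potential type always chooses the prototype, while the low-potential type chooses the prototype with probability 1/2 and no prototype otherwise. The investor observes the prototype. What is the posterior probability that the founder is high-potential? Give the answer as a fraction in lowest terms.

P(the prototype) = (1/11)·1 + (10/11)·(1/2) = 6/11.
By Bayes' rule, P(high-potential | the prototype) = (1/11) / (6/11) = 1/6.

1/6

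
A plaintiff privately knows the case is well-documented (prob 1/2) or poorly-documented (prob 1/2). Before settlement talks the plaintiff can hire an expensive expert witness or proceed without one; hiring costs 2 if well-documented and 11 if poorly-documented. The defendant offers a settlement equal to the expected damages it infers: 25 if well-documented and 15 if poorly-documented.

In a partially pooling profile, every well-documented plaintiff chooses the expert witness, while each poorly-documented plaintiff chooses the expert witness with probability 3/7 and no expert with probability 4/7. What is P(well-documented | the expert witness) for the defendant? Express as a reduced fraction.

P(the expert witness) = (1/2)·1 + (1/2)·(3/7) = 5/7.
By Bayes' rule, P(well-documented | the expert witness) = (1/2) / (5/7) = 7/10.

7/10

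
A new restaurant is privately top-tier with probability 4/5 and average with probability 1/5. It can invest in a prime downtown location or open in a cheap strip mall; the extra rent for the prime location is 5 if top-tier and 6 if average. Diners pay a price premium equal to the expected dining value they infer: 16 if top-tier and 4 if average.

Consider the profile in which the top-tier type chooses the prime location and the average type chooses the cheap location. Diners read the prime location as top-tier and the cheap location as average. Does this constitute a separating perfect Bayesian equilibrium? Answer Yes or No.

Under these beliefs, the prime location earns price premium 16 and the cheap location earns price premium 4.
top-tier: the prime location nets 16 − 5 = 11; the cheap location nets 4. top-tier prefers the prime location.
average: the prime location nets 16 − 6 = 10; the cheap location nets 4. average would deviate to the prime location.
average has a profitable deviation, so the profile is not an equilibrium.

No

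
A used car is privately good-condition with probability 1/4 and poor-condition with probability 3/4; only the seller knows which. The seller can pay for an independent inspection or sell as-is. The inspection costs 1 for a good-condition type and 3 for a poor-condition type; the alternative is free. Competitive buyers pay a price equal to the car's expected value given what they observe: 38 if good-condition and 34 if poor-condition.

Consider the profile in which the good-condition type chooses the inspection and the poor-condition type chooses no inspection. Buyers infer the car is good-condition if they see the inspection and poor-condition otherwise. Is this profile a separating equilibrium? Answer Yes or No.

No

Under these beliefs, the inspection earns price 38 and no inspection earns price 34.
good-condition: the inspection nets 38 − 1 = 37; no inspection nets 34. good-condition prefers the inspection.
poor-condition: the inspection nets 38 − 3 = 35; no inspection nets 34. poor-condition would deviate to the inspection.
poor-condition has a profitable deviation, so the profile is not an equilibrium.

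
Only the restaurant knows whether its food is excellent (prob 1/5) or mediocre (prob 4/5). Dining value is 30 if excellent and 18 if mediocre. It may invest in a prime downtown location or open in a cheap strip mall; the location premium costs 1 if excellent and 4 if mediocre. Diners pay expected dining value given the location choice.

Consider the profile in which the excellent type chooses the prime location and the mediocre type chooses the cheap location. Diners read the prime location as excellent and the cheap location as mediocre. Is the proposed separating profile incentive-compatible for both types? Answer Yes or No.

No

Under these beliefs, the prime location earns price premium 30 and the cheap location earns price premium 18.
excellent: the prime location nets 30 − 1 = 29; the cheap location nets 18. excellent prefers the prime location.
mediocre: the prime location nets 30 − 4 = 26; the cheap location nets 18. mediocre would deviate to the prime location.
mediocre has a profitable deviation, so the profile is not an equilibrium.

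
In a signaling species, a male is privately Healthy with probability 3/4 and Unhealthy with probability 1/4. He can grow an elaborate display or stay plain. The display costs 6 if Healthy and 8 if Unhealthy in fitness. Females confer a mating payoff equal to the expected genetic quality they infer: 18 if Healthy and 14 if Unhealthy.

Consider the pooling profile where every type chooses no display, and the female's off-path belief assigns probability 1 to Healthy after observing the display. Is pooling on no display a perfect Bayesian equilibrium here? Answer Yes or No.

Yes

On path, the female holds the prior and pays 3/4·18 + 1/4·14 = 17. Off path (the display), believing Healthy, it pays 18.
Healthy: no display nets 17; the display nets 18 − 6 = 12. Healthy stays.
Unhealthy: no display nets 17; the display nets 18 − 8 = 10. Unhealthy stays.
No type deviates, so pooling is sustained.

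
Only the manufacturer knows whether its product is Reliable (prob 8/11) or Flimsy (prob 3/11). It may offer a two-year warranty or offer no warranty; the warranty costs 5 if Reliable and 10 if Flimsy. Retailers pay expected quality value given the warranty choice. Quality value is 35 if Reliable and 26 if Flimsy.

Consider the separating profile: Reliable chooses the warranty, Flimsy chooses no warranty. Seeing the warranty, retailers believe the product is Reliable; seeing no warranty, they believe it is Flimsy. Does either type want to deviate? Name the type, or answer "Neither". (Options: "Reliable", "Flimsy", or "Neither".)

The warranty pays 35; no warranty pays 26.
Reliable: assigned the warranty, nets 35 − 5 = 30; deviating to no warranty nets 26.
Flimsy: assigned no warranty, nets 26; deviating to the warranty nets 35 − 10 = 25.
Both types strictly prefer their assigned action; no profitable deviation.

Neither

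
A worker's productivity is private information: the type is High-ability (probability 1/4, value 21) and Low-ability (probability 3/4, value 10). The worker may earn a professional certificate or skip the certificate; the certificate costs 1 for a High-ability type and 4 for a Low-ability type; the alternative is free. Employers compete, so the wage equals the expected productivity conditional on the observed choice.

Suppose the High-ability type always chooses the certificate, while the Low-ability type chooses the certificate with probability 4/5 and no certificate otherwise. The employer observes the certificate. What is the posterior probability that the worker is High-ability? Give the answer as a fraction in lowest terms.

P(the certificate) = (1/4)·1 + (3/4)·(4/5) = 17/20.
By Bayes' rule, P(High-ability | the certificate) = (1/4) / (17/20) = 5/17.

5/17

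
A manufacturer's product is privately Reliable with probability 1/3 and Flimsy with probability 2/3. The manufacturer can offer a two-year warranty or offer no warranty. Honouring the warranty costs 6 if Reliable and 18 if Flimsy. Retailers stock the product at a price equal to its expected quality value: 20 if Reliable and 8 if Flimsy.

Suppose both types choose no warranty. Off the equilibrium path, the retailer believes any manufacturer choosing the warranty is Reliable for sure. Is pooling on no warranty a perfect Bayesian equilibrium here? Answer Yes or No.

On path, the retailer holds the prior and pays 1/3·20 + 2/3·8 = 12. Off path (the warranty), believing Reliable, it pays 20.
Reliable: no warranty nets 12; the warranty nets 20 − 6 = 14. Reliable would deviate.
Flimsy: no warranty nets 12; the warranty nets 20 − 18 = 2. Flimsy stays.
A type deviates, so pooling fails.

No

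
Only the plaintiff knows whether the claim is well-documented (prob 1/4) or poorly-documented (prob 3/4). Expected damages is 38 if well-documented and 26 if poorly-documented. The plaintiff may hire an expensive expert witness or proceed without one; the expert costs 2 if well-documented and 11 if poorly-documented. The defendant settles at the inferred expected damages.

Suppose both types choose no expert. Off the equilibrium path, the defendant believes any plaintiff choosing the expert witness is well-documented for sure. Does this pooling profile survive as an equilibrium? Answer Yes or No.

No

On path, the defendant holds the prior and pays 1/4·38 + 3/4·26 = 29. Off path (the expert witness), believing well-documented, it pays 38.
well-documented: no expert nets 29; the expert witness nets 38 − 2 = 36. well-documented would deviate.
poorly-documented: no expert nets 29; the expert witness nets 38 − 11 = 27. poorly-documented stays.
A type deviates, so pooling fails.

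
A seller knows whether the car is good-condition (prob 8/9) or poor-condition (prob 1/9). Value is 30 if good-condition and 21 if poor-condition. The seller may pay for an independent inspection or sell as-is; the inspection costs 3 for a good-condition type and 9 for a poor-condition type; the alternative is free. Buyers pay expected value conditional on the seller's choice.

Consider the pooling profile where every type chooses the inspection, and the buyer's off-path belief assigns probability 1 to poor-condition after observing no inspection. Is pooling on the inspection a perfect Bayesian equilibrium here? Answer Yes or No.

No

On path, the buyer holds the prior and pays 8/9·30 + 1/9·21 = 29. Off path (no inspection), believing poor-condition, it pays 21.
good-condition: the inspection nets 29 − 3 = 26; no inspection nets 21. good-condition stays.
poor-condition: the inspection nets 29 − 9 = 20; no inspection nets 21. poor-condition would deviate.
A type deviates, so pooling fails.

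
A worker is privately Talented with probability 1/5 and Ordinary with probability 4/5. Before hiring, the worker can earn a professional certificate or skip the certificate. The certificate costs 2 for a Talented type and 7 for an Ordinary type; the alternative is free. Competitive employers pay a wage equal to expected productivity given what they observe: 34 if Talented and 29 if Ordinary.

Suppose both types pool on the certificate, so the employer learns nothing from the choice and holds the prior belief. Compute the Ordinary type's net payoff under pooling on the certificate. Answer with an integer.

23

Pooled wage = 1/5·34 + 4/5·29 = 30.
Ordinary pays cost 7 for the certificate, so net payoff = 30 − 7 = 23.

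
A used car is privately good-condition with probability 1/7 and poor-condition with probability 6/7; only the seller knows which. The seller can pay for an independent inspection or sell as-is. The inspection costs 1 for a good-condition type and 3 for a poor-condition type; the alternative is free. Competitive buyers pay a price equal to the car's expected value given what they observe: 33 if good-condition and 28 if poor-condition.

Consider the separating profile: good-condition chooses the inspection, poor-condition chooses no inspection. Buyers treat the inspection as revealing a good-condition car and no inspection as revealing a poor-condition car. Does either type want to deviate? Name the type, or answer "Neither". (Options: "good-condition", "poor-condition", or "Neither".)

The inspection pays 33; no inspection pays 28.
good-condition: assigned the inspection, nets 33 − 1 = 32; deviating to no inspection nets 28.
poor-condition: assigned no inspection, nets 28; deviating to the inspection nets 33 − 3 = 30.
The poor-condition type gains 2 by deviating.

poor-condition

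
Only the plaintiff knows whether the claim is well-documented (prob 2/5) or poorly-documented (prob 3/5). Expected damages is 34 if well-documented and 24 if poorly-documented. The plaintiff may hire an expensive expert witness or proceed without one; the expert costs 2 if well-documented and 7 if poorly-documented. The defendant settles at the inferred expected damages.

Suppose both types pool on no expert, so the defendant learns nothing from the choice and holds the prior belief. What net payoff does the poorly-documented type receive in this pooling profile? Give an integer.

Pooled settlement = 2/5·34 + 3/5·24 = 28.
poorly-documented pays no cost for no expert, so net payoff = 28.

28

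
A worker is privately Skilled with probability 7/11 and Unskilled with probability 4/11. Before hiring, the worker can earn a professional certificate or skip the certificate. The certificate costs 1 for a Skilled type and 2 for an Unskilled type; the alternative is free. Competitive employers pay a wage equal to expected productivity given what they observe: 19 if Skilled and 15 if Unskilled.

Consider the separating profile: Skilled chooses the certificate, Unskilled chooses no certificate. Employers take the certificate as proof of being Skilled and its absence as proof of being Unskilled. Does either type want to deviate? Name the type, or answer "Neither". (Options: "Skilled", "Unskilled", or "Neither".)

Unskilled

The certificate pays 19; no certificate pays 15.
Skilled: assigned the certificate, nets 19 − 1 = 18; deviating to no certificate nets 15.
Unskilled: assigned no certificate, nets 15; deviating to the certificate nets 19 − 2 = 17.
The Unskilled type gains 2 by deviating.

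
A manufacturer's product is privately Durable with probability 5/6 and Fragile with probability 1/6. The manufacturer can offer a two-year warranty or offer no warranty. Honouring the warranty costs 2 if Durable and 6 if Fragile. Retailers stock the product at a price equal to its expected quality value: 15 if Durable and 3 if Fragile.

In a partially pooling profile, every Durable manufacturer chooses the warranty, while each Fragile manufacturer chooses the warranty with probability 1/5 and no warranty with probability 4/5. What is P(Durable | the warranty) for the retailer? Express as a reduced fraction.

25/26

P(the warranty) = (5/6)·1 + (1/6)·(1/5) = 13/15.
By Bayes' rule, P(Durable | the warranty) = (5/6) / (13/15) = 25/26.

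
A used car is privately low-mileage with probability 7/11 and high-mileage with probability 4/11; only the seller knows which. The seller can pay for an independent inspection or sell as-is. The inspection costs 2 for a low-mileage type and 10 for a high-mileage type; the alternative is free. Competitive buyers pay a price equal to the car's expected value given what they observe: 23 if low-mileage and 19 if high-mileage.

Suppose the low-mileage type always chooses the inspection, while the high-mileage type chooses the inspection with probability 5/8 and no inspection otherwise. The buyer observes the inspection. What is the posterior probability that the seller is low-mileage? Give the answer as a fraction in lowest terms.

P(the inspection) = (7/11)·1 + (4/11)·(5/8) = 19/22.
By Bayes' rule, P(low-mileage | the inspection) = (7/11) / (19/22) = 14/19.

14/19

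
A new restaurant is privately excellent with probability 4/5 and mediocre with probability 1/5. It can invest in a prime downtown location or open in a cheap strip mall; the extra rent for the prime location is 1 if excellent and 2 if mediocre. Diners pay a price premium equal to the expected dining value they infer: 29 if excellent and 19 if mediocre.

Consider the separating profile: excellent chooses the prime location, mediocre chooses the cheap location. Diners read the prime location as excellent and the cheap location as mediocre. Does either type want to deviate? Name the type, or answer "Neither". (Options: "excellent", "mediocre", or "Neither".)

mediocre

The prime location pays 29; the cheap location pays 19.
excellent: assigned the prime location, nets 29 − 1 = 28; deviating to the cheap location nets 19.
mediocre: assigned the cheap location, nets 19; deviating to the prime location nets 29 − 2 = 27.
The mediocre type gains 8 by deviating.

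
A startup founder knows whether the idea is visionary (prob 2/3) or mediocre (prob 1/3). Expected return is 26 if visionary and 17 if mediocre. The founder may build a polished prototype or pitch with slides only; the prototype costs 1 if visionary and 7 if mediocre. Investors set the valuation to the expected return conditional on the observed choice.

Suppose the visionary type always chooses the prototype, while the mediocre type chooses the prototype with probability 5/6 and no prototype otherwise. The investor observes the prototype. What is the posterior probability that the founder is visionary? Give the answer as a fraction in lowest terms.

12/17

P(the prototype) = (2/3)·1 + (1/3)·(5/6) = 17/18.
By Bayes' rule, P(visionary | the prototype) = (2/3) / (17/18) = 12/17.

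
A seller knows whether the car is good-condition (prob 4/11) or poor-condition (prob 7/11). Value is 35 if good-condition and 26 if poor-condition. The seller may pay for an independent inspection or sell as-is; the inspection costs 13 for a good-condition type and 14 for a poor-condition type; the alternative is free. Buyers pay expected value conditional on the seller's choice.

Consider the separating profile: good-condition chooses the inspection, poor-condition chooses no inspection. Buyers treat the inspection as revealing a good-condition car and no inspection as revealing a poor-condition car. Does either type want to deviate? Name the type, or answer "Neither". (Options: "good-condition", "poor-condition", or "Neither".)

The inspection pays 35; no inspection pays 26.
good-condition: assigned the inspection, nets 35 − 13 = 22; deviating to no inspection nets 26.
poor-condition: assigned no inspection, nets 26; deviating to the inspection nets 35 − 14 = 21.
The good-condition type gains 4 by deviating.

good-condition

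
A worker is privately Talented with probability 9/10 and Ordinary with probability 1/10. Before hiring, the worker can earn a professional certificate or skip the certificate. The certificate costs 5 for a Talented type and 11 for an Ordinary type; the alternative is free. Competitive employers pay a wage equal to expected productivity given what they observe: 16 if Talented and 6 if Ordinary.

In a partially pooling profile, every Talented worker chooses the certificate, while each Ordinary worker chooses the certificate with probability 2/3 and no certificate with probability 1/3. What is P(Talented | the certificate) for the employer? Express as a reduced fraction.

27/29

P(the certificate) = (9/10)·1 + (1/10)·(2/3) = 29/30.
By Bayes' rule, P(Talented | the certificate) = (9/10) / (29/30) = 27/29.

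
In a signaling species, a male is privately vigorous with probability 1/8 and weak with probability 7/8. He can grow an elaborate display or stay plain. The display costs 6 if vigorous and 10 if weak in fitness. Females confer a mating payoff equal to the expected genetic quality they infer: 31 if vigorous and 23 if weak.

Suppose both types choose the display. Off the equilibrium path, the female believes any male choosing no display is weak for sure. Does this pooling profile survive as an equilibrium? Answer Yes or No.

On path, the female holds the prior and pays 1/8·31 + 7/8·23 = 24. Off path (no display), believing weak, it pays 23.
vigorous: the display nets 24 − 6 = 18; no display nets 23. vigorous would deviate.
weak: the display nets 24 − 10 = 14; no display nets 23. weak would deviate.
A type deviates, so pooling fails.

No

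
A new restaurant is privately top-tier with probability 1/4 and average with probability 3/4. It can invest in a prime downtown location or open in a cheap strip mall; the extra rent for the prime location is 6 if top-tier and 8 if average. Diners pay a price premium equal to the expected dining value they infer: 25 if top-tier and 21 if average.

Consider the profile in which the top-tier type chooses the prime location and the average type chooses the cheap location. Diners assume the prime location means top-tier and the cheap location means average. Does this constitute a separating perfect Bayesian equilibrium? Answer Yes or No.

Under these beliefs, the prime location earns price premium 25 and the cheap location earns price premium 21.
top-tier: the prime location nets 25 − 6 = 19; the cheap location nets 21. top-tier would deviate to the cheap location.
average: the prime location nets 25 − 8 = 17; the cheap location nets 21. average prefers the cheap location.
top-tier has a profitable deviation, so the profile is not an equilibrium.

No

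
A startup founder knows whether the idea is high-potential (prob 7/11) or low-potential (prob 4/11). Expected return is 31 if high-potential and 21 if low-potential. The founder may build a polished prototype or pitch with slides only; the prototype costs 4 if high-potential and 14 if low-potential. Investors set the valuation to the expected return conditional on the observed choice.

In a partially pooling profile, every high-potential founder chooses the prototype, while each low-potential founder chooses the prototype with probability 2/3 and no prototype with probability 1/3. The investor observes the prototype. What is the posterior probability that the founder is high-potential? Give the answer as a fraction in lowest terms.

21/29

P(the prototype) = (7/11)·1 + (4/11)·(2/3) = 29/33.
By Bayes' rule, P(high-potential | the prototype) = (7/11) / (29/33) = 21/29.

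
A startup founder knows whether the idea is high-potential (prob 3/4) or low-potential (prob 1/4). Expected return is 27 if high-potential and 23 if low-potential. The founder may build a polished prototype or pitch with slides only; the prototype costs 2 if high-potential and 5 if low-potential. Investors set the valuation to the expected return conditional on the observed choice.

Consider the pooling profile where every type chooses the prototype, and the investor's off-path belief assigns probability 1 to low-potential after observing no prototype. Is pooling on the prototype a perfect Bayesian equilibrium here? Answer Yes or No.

No

On path, the investor holds the prior and pays 3/4·27 + 1/4·23 = 26. Off path (no prototype), believing low-potential, it pays 23.
high-potential: the prototype nets 26 − 2 = 24; no prototype nets 23. high-potential stays.
low-potential: the prototype nets 26 − 5 = 21; no prototype nets 23. low-potential would deviate.
A type deviates, so pooling fails.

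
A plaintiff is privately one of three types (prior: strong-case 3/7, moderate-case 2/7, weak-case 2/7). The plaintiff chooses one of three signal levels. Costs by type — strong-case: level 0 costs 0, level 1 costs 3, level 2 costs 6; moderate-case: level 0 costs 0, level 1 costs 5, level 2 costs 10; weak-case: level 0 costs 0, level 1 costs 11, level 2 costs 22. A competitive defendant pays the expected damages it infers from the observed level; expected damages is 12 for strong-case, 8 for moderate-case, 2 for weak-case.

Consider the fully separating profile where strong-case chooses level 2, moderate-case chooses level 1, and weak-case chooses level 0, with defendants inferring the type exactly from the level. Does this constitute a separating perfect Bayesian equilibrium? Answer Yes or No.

Separating settlements: level 2 → 12, level 1 → 8, level 0 → 2.
strong-case (assigned level 2): level 0: 2 − 0 = 2; level 1: 8 − 3 = 5; level 2: 12 − 6 = 6. strong-case stays.
moderate-case (assigned level 1): level 0: 2 − 0 = 2; level 1: 8 − 5 = 3; level 2: 12 − 10 = 2. moderate-case stays.
weak-case (assigned level 0): level 0: 2 − 0 = 2; level 1: 8 − 11 = -3; level 2: 12 − 22 = -10. weak-case stays.
Every type prefers its assigned level; separation holds.

Yes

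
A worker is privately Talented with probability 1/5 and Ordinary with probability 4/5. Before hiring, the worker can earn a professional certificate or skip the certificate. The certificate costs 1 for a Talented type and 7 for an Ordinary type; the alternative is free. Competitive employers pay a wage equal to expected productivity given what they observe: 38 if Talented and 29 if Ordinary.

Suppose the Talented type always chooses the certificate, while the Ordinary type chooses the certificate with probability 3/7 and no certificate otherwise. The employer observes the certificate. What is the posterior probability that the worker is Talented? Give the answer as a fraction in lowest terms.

7/19

P(the certificate) = (1/5)·1 + (4/5)·(3/7) = 19/35.
By Bayes' rule, P(Talented | the certificate) = (1/5) / (19/35) = 7/19.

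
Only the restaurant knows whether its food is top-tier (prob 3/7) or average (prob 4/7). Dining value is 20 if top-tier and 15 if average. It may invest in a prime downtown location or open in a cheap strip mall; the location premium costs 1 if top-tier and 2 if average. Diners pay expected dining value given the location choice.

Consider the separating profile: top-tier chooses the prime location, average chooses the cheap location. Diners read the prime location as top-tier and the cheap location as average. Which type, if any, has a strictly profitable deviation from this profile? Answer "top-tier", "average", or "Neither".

The prime location pays 20; the cheap location pays 15.
top-tier: assigned the prime location, nets 20 − 1 = 19; deviating to the cheap location nets 15.
average: assigned the cheap location, nets 15; deviating to the prime location nets 20 − 2 = 18.
The average type gains 3 by deviating.

average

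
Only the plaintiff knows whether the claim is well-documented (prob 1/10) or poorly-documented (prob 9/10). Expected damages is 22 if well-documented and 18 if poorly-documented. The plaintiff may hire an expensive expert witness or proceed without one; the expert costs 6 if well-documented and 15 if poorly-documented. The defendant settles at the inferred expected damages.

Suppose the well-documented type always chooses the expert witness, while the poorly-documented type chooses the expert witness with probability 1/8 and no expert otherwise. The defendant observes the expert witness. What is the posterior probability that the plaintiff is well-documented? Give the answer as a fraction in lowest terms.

P(the expert witness) = (1/10)·1 + (9/10)·(1/8) = 17/80.
By Bayes' rule, P(well-documented | the expert witness) = (1/10) / (17/80) = 8/17.

8/17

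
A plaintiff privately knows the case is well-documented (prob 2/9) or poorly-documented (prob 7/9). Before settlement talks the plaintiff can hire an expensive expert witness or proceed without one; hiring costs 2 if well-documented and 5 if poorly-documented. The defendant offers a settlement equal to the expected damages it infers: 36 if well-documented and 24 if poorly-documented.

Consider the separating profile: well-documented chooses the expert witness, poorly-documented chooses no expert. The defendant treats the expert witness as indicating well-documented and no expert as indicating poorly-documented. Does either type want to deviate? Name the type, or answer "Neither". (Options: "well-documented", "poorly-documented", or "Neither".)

The expert witness pays 36; no expert pays 24.
well-documented: assigned the expert witness, nets 36 − 2 = 34; deviating to no expert nets 24.
poorly-documented: assigned no expert, nets 24; deviating to the expert witness nets 36 − 5 = 31.
The poorly-documented type gains 7 by deviating.

poorly-documented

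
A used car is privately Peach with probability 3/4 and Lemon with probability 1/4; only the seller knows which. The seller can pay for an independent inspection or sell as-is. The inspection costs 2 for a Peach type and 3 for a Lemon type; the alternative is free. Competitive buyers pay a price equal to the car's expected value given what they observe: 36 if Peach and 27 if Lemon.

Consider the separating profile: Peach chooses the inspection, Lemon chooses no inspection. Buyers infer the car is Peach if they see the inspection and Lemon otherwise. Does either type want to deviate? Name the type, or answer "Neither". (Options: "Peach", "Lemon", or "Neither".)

Lemon

The inspection pays 36; no inspection pays 27.
Peach: assigned the inspection, nets 36 − 2 = 34; deviating to no inspection nets 27.
Lemon: assigned no inspection, nets 27; deviating to the inspection nets 36 − 3 = 33.
The Lemon type gains 6 by deviating.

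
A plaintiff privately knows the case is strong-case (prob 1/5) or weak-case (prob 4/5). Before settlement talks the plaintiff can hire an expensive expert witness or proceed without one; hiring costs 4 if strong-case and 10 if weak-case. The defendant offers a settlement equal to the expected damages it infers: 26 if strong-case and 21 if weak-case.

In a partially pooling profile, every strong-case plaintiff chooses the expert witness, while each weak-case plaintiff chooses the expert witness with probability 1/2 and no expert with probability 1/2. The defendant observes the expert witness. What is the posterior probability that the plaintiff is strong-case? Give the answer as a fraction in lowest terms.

P(the expert witness) = (1/5)·1 + (4/5)·(1/2) = 3/5.
By Bayes' rule, P(strong-case | the expert witness) = (1/5) / (3/5) = 1/3.

1/3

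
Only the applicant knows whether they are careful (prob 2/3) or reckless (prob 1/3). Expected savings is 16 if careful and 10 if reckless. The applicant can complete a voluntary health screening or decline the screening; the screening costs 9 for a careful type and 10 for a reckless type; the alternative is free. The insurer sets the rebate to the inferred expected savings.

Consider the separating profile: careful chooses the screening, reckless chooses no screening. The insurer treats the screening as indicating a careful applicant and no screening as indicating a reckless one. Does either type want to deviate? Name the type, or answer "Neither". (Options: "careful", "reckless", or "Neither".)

careful

The screening pays 16; no screening pays 10.
careful: assigned the screening, nets 16 − 9 = 7; deviating to no screening nets 10.
reckless: assigned no screening, nets 10; deviating to the screening nets 16 − 10 = 6.
The careful type gains 3 by deviating.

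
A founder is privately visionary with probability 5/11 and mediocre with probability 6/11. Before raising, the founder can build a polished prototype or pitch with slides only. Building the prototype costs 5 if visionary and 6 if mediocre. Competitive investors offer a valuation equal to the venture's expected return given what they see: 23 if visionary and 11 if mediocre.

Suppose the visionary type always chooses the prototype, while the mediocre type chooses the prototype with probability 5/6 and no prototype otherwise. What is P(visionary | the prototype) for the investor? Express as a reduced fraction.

1/2

P(the prototype) = (5/11)·1 + (6/11)·(5/6) = 10/11.
By Bayes' rule, P(visionary | the prototype) = (5/11) / (10/11) = 1/2.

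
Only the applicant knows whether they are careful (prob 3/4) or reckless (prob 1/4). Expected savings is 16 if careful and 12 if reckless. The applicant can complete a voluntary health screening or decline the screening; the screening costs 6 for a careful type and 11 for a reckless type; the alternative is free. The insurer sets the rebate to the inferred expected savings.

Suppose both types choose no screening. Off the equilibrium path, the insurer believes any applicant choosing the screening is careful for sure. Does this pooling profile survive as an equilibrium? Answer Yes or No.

On path, the insurer holds the prior and pays 3/4·16 + 1/4·12 = 15. Off path (the screening), believing careful, it pays 16.
careful: no screening nets 15; the screening nets 16 − 6 = 10. careful stays.
reckless: no screening nets 15; the screening nets 16 − 11 = 5. reckless stays.
No type deviates, so pooling is sustained.

Yes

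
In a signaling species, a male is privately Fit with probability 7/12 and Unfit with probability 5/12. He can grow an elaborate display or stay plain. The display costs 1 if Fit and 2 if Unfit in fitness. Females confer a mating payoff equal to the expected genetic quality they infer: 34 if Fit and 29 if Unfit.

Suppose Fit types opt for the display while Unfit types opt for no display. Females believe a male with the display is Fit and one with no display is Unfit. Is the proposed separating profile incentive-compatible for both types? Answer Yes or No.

Under these beliefs, the display earns mating payoff 34 and no display earns mating payoff 29.
Fit: the display nets 34 − 1 = 33; no display nets 29. Fit prefers the display.
Unfit: the display nets 34 − 2 = 32; no display nets 29. Unfit would deviate to the display.
Unfit has a profitable deviation, so the profile is not an equilibrium.

No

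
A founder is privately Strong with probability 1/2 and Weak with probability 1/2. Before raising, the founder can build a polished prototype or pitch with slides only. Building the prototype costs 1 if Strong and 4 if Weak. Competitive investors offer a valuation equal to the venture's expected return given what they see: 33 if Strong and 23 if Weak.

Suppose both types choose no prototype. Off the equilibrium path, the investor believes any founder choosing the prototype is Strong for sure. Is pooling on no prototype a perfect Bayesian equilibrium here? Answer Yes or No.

On path, the investor holds the prior and pays 1/2·33 + 1/2·23 = 28. Off path (the prototype), believing Strong, it pays 33.
Strong: no prototype nets 28; the prototype nets 33 − 1 = 32. Strong would deviate.
Weak: no prototype nets 28; the prototype nets 33 − 4 = 29. Weak would deviate.
A type deviates, so pooling fails.

No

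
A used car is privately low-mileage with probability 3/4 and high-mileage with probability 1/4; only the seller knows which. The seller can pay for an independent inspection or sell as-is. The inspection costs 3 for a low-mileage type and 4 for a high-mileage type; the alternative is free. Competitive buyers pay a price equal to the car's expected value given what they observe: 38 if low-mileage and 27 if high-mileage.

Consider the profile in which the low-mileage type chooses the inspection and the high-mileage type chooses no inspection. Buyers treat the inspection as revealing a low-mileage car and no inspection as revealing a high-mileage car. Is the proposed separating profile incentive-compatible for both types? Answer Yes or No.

No

Under these beliefs, the inspection earns price 38 and no inspection earns price 27.
low-mileage: the inspection nets 38 − 3 = 35; no inspection nets 27. low-mileage prefers the inspection.
high-mileage: the inspection nets 38 − 4 = 34; no inspection nets 27. high-mileage would deviate to the inspection.
high-mileage has a profitable deviation, so the profile is not an equilibrium.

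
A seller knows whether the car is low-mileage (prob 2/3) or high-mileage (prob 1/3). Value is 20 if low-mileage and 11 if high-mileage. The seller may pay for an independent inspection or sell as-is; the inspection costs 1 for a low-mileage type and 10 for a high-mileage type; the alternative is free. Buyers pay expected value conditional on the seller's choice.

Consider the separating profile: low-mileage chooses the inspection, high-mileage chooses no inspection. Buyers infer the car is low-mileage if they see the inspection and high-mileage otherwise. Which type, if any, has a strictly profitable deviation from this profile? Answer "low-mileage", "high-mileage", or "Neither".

Neither

The inspection pays 20; no inspection pays 11.
low-mileage: assigned the inspection, nets 20 − 1 = 19; deviating to no inspection nets 11.
high-mileage: assigned no inspection, nets 11; deviating to the inspection nets 20 − 10 = 10.
Both types strictly prefer their assigned action; no profitable deviation.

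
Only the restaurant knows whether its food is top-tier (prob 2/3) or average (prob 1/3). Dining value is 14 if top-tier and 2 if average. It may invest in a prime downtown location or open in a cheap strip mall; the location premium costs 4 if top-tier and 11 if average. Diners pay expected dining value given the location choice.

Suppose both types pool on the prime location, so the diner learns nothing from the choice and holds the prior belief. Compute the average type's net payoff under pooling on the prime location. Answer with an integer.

-1

Pooled price premium = 2/3·14 + 1/3·2 = 10.
average pays cost 11 for the prime location, so net payoff = 10 − 11 = -1.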